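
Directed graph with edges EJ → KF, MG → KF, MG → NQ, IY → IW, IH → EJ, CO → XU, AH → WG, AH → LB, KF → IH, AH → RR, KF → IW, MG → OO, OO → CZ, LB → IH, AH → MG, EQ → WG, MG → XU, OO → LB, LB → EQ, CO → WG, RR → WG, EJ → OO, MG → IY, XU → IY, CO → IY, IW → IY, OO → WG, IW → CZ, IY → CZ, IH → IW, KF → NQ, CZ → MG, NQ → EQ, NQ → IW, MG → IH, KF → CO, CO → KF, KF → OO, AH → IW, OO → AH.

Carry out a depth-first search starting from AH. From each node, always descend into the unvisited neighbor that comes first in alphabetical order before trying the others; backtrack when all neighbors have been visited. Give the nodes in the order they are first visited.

AH -> IW -> CZ -> MG -> IH -> EJ -> KF -> CO -> IY -> WG -> XU -> NQ -> EQ -> OO -> LB -> RR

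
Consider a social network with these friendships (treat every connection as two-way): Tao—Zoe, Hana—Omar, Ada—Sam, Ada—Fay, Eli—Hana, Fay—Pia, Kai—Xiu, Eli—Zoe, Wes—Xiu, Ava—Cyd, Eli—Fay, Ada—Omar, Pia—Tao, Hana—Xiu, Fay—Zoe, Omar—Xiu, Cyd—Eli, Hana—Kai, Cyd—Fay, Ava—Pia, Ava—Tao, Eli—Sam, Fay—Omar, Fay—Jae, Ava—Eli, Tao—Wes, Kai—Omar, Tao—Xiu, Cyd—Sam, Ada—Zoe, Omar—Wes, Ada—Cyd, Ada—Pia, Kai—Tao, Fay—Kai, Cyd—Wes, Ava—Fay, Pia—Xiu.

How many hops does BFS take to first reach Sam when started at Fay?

2

Level 0: Fay
Level 1: Ada, Ava, Cyd, Eli, Jae, Kai, Omar, Pia, Zoe
Level 2: Hana, Sam, Tao, Wes, Xiu
Sam first appears at level 2.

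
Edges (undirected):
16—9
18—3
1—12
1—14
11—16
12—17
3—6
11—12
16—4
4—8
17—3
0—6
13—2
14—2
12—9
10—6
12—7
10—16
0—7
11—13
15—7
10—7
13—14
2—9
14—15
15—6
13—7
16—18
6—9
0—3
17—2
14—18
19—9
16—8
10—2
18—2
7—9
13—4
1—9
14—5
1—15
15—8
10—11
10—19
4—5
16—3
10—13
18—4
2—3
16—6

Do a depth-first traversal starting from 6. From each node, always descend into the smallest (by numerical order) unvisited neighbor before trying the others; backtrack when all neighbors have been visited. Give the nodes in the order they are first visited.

6 -> 0 -> 3 -> 2 -> 9 -> 1 -> 12 -> 7 -> 10 -> 11 -> 13 -> 4 -> 5 -> 14 -> 15 -> 8 -> 16 -> 18 -> 19 -> 17

Visit 6
6 → 0
0 → 3
3 → 2
2 → 9
9 → 1
1 → 12
12 → 7
7 → 10
10 → 11
11 → 13
13 → 4
4 → 5
5 → 14
14 → 15
15 → 8
8 → 16
16 → 18
10 → 19
12 → 17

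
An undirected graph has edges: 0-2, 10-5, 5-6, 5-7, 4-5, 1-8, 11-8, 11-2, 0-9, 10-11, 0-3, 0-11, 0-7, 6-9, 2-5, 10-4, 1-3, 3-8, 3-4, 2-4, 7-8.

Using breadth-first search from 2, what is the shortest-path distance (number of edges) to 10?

Level 0: 2
Level 1: 0, 4, 5, 11
Level 2: 3, 6, 7, 8, 9, 10
Level 3: 1
10 first appears at level 2.

2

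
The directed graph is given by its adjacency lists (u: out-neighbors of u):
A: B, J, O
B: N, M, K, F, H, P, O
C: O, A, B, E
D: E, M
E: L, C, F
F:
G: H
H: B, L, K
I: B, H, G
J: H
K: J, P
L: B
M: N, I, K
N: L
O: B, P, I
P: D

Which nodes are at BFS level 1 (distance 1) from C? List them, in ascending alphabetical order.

Level 0: C
Level 1: A, B, E, O
Level 2: F, H, I, J, K, L, M, N, P
Level 3: D, G

A, B, E, O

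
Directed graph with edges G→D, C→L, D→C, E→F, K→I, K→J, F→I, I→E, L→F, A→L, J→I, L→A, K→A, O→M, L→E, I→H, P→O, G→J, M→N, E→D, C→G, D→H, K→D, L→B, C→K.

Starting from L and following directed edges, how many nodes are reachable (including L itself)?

12

BFS from L visits: L, A, B, E, F, D, I, C, H, G, K, J
Reachable nodes: 12 of 16 total.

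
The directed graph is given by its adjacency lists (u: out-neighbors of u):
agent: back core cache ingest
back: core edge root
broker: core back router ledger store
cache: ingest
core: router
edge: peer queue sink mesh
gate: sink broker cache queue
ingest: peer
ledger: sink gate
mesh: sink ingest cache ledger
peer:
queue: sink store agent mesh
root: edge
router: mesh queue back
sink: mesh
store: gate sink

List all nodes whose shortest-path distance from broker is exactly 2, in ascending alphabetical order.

Level 0: broker
Level 1: back, core, ledger, router, store
Level 2: edge, gate, mesh, queue, root, sink
Level 3: agent, cache, ingest, peer

edge, gate, mesh, queue, root, sink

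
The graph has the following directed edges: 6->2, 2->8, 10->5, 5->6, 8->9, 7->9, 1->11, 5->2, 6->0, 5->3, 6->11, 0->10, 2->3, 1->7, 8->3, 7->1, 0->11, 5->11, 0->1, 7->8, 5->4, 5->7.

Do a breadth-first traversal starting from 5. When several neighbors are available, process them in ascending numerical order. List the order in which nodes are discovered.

Visit 5; enqueue 2, 3, 4, 6, 7, 11 → queue [2, 3, 4, 6, 7, 11]
Visit 2; enqueue 8 → queue [3, 4, 6, 7, 11, 8]
Visit 3 → queue [4, 6, 7, 11, 8]
Visit 4 → queue [6, 7, 11, 8]
Visit 6; enqueue 0 → queue [7, 11, 8, 0]
Visit 7; enqueue 1, 9 → queue [11, 8, 0, 1, 9]
Visit 11 → queue [8, 0, 1, 9]
Visit 8 → queue [0, 1, 9]
Visit 0; enqueue 10 → queue [1, 9, 10]
Visit 1 → queue [9, 10]
Visit 9 → queue [10]
Visit 10 → queue []

5, 2, 3, 4, 6, 7, 11, 8, 0, 1, 9, 10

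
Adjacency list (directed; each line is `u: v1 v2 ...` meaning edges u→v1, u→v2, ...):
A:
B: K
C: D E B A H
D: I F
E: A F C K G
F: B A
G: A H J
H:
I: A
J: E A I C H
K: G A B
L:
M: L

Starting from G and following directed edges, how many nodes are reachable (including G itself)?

11

BFS from G visits: G, A, H, J, E, I, C, F, K, D, B
Reachable nodes: 11 of 13 total.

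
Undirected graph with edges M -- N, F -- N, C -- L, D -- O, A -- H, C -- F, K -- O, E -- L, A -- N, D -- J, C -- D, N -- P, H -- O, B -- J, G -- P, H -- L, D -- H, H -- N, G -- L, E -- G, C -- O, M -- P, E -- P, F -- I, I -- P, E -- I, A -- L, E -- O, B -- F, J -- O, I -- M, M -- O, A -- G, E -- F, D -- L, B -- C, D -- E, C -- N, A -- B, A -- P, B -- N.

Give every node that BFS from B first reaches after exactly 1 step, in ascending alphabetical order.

Level 0: B
Level 1: A, C, F, J, N
Level 2: D, E, G, H, I, L, M, O, P
Level 3: K

A, C, F, J, N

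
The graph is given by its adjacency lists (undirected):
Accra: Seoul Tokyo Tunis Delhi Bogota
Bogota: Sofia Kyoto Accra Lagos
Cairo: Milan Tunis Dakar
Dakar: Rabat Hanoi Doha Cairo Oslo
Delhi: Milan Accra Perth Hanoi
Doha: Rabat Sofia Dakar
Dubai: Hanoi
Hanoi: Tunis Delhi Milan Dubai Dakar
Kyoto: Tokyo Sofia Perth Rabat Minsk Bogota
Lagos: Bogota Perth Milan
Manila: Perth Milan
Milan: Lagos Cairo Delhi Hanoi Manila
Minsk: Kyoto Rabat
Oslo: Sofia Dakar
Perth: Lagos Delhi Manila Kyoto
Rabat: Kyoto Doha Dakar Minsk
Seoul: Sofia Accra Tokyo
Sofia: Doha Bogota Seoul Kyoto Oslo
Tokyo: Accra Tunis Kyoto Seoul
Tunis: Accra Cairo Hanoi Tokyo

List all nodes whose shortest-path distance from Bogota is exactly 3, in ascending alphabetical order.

Level 0: Bogota
Level 1: Accra, Kyoto, Lagos, Sofia
Level 2: Delhi, Doha, Milan, Minsk, Oslo, Perth, Rabat, Seoul, Tokyo, Tunis
Level 3: Cairo, Dakar, Hanoi, Manila
Level 4: Dubai

Cairo, Dakar, Hanoi, Manila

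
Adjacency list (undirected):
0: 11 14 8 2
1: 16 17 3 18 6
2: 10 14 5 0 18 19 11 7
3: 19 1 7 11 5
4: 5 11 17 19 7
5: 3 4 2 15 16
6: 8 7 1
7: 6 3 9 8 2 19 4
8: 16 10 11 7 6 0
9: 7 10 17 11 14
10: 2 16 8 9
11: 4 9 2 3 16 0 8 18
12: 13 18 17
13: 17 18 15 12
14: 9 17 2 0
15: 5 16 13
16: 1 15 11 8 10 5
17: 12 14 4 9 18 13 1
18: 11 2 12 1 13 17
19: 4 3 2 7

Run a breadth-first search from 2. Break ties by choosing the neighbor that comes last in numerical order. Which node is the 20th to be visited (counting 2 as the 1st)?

15

Visit 2; enqueue 19, 18, 14, 11, 10, 7, 5, 0 → queue [19, 18, 14, 11, 10, 7, 5, 0]
Visit 19; enqueue 4, 3 → queue [18, 14, 11, 10, 7, 5, 0, 4, 3]
Visit 18; enqueue 17, 13, 12, 1 → queue [14, 11, 10, 7, 5, 0, 4, 3, 17, 13, 12, 1]
Visit 14; enqueue 9 → queue [11, 10, 7, 5, 0, 4, 3, 17, 13, 12, 1, 9]
Visit 11; enqueue 16, 8 → queue [10, 7, 5, 0, 4, 3, 17, 13, 12, 1, 9, 16, 8]
Visit 10 → queue [7, 5, 0, 4, 3, 17, 13, 12, 1, 9, 16, 8]
Visit 7; enqueue 6 → queue [5, 0, 4, 3, 17, 13, 12, 1, 9, 16, 8, 6]
Visit 5; enqueue 15 → queue [0, 4, 3, 17, 13, 12, 1, 9, 16, 8, 6, 15]
Visit 0 → queue [4, 3, 17, 13, 12, 1, 9, 16, 8, 6, 15]
Visit 4 → queue [3, 17, 13, 12, 1, 9, 16, 8, 6, 15]
Visit 3 → queue [17, 13, 12, 1, 9, 16, 8, 6, 15]
Visit 17 → queue [13, 12, 1, 9, 16, 8, 6, 15]
Visit 13 → queue [12, 1, 9, 16, 8, 6, 15]
Visit 12 → queue [1, 9, 16, 8, 6, 15]
Visit 1 → queue [9, 16, 8, 6, 15]
Visit 9 → queue [16, 8, 6, 15]
Visit 16 → queue [8, 6, 15]
Visit 8 → queue [6, 15]
Visit 6 → queue [15]
Visit 15 → queue []

Visit order: 2, 19, 18, 14, 11, 10, 7, 5, 0, 4, 3, 17, 13, 12, 1, 9, 16, 8, 6, 15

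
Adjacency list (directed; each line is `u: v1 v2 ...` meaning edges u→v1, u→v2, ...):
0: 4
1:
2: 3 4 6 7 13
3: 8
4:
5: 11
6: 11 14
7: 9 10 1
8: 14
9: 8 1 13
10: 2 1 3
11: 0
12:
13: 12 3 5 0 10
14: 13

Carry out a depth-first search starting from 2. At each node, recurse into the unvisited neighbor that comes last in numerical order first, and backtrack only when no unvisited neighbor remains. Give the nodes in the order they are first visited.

2, 13, 12, 10, 3, 8, 14, 1, 5, 11, 0, 4, 7, 9, 6

Visit 2
2 → 13
13 → 12
13 → 10
10 → 3
3 → 8
8 → 14
10 → 1
13 → 5
5 → 11
11 → 0
0 → 4
2 → 7
7 → 9
2 → 6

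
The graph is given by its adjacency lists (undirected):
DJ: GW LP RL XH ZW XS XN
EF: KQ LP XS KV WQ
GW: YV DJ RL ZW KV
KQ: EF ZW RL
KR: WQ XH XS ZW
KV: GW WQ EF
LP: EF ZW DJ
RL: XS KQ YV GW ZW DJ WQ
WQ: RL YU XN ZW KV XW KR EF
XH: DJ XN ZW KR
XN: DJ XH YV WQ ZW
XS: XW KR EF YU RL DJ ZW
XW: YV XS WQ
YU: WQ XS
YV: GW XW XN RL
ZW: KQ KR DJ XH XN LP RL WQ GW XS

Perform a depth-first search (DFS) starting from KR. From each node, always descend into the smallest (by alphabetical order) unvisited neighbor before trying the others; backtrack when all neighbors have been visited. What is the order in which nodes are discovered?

KR WQ EF KQ RL DJ GW KV YV XN XH ZW LP XS XW YU

Visit KR
KR → WQ
WQ → EF
EF → KQ
KQ → RL
RL → DJ
DJ → GW
GW → KV
GW → YV
YV → XN
XN → XH
XH → ZW
ZW → LP
ZW → XS
XS → XW
XS → YU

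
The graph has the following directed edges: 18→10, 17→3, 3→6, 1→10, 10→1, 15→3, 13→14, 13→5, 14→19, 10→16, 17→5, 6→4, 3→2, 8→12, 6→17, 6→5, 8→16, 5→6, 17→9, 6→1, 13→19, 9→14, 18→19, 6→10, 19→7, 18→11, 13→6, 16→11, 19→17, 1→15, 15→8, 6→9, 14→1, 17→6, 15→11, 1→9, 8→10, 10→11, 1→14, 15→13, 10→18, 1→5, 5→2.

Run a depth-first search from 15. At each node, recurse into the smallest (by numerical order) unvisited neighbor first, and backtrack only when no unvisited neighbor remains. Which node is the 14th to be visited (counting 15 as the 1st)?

Visit 15
15 → 3
3 → 2
3 → 6
6 → 1
1 → 5
1 → 9
9 → 14
14 → 19
19 → 7
19 → 17
1 → 10
10 → 11
10 → 16
10 → 18
6 → 4
15 → 8
8 → 12
15 → 13

Visit order: 15, 3, 2, 6, 1, 5, 9, 14, 19, 7, 17, 10, 11, 16, 18, 4, 8, 12, 13

16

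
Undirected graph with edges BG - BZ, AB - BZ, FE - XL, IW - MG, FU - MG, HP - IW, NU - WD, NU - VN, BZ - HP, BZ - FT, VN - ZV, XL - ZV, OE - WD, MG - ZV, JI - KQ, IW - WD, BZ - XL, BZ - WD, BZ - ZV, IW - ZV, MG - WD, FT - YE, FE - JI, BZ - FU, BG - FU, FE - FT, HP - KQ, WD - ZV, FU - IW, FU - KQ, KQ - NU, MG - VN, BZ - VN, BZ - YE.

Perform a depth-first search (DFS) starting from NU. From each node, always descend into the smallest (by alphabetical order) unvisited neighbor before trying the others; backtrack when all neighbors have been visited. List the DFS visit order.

NU KQ FU BG BZ AB FT FE JI XL ZV IW HP MG VN WD OE YE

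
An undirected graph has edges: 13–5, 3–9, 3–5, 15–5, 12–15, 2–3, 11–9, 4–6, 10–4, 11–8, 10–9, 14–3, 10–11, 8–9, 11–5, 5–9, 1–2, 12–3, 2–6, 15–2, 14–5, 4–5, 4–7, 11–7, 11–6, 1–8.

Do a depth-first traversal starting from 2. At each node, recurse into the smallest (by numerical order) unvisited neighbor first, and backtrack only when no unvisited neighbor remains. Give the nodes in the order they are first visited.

2 1 8 9 3 5 4 6 11 7 10 13 14 15 12

Visit 2
2 → 1
1 → 8
8 → 9
9 → 3
3 → 5
5 → 4
4 → 6
6 → 11
11 → 7
11 → 10
5 → 13
5 → 14
5 → 15
15 → 12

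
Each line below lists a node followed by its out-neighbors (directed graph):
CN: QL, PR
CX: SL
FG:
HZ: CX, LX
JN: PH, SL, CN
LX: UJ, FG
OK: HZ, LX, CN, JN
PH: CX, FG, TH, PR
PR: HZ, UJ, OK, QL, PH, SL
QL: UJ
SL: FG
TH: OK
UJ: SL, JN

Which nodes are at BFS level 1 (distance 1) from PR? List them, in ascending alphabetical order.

HZ, OK, PH, QL, SL, UJ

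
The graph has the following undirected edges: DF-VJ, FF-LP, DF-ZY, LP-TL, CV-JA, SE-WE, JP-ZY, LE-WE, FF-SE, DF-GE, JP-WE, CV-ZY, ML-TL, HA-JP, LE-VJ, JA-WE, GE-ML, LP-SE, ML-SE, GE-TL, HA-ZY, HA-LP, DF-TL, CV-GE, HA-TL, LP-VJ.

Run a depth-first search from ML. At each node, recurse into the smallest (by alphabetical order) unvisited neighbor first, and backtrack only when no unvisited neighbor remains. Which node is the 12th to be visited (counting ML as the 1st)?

DF

Visit ML
ML → GE
GE → CV
CV → JA
JA → WE
WE → JP
JP → HA
HA → LP
LP → FF
FF → SE
LP → TL
TL → DF
DF → VJ
VJ → LE
DF → ZY

Visit order: ML, GE, CV, JA, WE, JP, HA, LP, FF, SE, TL, DF, VJ, LE, ZY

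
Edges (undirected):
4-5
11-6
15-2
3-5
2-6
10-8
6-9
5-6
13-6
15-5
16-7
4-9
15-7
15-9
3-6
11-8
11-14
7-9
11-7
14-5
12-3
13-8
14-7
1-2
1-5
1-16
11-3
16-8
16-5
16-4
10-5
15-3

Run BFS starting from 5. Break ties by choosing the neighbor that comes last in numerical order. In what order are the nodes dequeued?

Visit 5; enqueue 16, 15, 14, 10, 6, 4, 3, 1 → queue [16, 15, 14, 10, 6, 4, 3, 1]
Visit 16; enqueue 8, 7 → queue [15, 14, 10, 6, 4, 3, 1, 8, 7]
Visit 15; enqueue 9, 2 → queue [14, 10, 6, 4, 3, 1, 8, 7, 9, 2]
Visit 14; enqueue 11 → queue [10, 6, 4, 3, 1, 8, 7, 9, 2, 11]
Visit 10 → queue [6, 4, 3, 1, 8, 7, 9, 2, 11]
Visit 6; enqueue 13 → queue [4, 3, 1, 8, 7, 9, 2, 11, 13]
Visit 4 → queue [3, 1, 8, 7, 9, 2, 11, 13]
Visit 3; enqueue 12 → queue [1, 8, 7, 9, 2, 11, 13, 12]
Visit 1 → queue [8, 7, 9, 2, 11, 13, 12]
Visit 8 → queue [7, 9, 2, 11, 13, 12]
Visit 7 → queue [9, 2, 11, 13, 12]
Visit 9 → queue [2, 11, 13, 12]
Visit 2 → queue [11, 13, 12]
Visit 11 → queue [13, 12]
Visit 13 → queue [12]
Visit 12 → queue []

5, 16, 15, 14, 10, 6, 4, 3, 1, 8, 7, 9, 2, 11, 13, 12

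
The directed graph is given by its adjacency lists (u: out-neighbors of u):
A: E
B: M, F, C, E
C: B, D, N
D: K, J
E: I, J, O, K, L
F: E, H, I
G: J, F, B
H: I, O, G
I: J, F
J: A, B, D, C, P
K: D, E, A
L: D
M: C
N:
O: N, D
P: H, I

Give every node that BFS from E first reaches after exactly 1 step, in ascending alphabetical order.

Level 0: E
Level 1: I, J, K, L, O
Level 2: A, B, C, D, F, N, P
Level 3: H, M
Level 4: G

I, J, K, L, O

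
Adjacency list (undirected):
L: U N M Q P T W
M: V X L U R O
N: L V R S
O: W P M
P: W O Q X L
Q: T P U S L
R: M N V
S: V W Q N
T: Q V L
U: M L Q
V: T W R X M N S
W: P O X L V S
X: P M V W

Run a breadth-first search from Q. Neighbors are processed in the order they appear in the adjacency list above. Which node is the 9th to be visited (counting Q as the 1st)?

Visit Q; enqueue T, P, U, S, L → queue [T, P, U, S, L]
Visit T; enqueue V → queue [P, U, S, L, V]
Visit P; enqueue W, O, X → queue [U, S, L, V, W, O, X]
Visit U; enqueue M → queue [S, L, V, W, O, X, M]
Visit S; enqueue N → queue [L, V, W, O, X, M, N]
Visit L → queue [V, W, O, X, M, N]
Visit V; enqueue R → queue [W, O, X, M, N, R]
Visit W → queue [O, X, M, N, R]
Visit O → queue [X, M, N, R]
Visit X → queue [M, N, R]
Visit M → queue [N, R]
Visit N → queue [R]
Visit R → queue []

Visit order: Q, T, P, U, S, L, V, W, O, X, M, N, R

O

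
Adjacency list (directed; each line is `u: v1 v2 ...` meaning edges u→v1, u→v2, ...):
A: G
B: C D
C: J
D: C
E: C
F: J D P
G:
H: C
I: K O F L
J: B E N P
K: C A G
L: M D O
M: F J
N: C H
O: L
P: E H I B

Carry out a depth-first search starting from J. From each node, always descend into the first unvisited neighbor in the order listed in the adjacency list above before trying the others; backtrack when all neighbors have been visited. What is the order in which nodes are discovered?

J, B, C, D, E, N, H, P, I, K, A, G, O, L, M, F

Visit J
J → B
B → C
B → D
J → E
J → N
N → H
J → P
P → I
I → K
K → A
A → G
I → O
O → L
L → M
M → F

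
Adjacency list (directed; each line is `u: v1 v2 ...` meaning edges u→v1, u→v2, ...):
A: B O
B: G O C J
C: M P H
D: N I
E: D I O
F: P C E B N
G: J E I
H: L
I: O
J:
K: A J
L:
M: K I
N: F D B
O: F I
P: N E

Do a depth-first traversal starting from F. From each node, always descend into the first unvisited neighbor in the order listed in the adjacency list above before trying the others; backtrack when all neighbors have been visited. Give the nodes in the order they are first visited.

F -> P -> N -> D -> I -> O -> B -> G -> J -> E -> C -> M -> K -> A -> H -> L

Visit F
F → P
P → N
N → D
D → I
I → O
N → B
B → G
G → J
G → E
B → C
C → M
M → K
K → A
C → H
H → L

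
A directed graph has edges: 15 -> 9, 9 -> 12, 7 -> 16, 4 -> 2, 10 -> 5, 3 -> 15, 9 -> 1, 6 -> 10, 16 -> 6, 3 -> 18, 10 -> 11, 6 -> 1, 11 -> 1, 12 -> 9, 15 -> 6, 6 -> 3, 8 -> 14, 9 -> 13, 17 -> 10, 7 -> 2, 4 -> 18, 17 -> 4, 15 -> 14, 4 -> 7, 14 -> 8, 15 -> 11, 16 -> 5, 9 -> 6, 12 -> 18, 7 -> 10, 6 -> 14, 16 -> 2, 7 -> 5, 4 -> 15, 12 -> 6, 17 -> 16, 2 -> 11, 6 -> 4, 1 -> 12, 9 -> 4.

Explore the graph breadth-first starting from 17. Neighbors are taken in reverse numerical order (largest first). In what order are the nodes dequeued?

17, 16, 10, 4, 6, 5, 2, 11, 18, 15, 7, 14, 3, 1, 9, 8, 12, 13

Visit 17; enqueue 16, 10, 4 → queue [16, 10, 4]
Visit 16; enqueue 6, 5, 2 → queue [10, 4, 6, 5, 2]
Visit 10; enqueue 11 → queue [4, 6, 5, 2, 11]
Visit 4; enqueue 18, 15, 7 → queue [6, 5, 2, 11, 18, 15, 7]
Visit 6; enqueue 14, 3, 1 → queue [5, 2, 11, 18, 15, 7, 14, 3, 1]
Visit 5 → queue [2, 11, 18, 15, 7, 14, 3, 1]
Visit 2 → queue [11, 18, 15, 7, 14, 3, 1]
Visit 11 → queue [18, 15, 7, 14, 3, 1]
Visit 18 → queue [15, 7, 14, 3, 1]
Visit 15; enqueue 9 → queue [7, 14, 3, 1, 9]
Visit 7 → queue [14, 3, 1, 9]
Visit 14; enqueue 8 → queue [3, 1, 9, 8]
Visit 3 → queue [1, 9, 8]
Visit 1; enqueue 12 → queue [9, 8, 12]
Visit 9; enqueue 13 → queue [8, 12, 13]
Visit 8 → queue [12, 13]
Visit 12 → queue [13]
Visit 13 → queue []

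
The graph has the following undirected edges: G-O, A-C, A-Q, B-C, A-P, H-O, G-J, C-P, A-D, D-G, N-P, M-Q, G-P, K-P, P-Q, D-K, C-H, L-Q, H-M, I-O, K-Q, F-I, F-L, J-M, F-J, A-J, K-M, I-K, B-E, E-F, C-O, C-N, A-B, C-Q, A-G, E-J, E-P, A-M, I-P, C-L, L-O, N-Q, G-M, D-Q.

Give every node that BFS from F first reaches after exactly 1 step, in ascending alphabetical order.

E, I, J, L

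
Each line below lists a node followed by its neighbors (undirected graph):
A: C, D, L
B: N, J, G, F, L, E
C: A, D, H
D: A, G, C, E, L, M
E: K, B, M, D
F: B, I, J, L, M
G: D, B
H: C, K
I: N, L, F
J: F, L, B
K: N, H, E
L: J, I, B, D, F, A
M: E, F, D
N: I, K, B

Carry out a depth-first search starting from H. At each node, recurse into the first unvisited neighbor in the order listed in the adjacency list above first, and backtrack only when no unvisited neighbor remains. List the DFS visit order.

H, C, A, D, G, B, N, I, L, J, F, M, E, K

Visit H
H → C
C → A
A → D
D → G
G → B
B → N
N → I
I → L
L → J
J → F
F → M
M → E
E → K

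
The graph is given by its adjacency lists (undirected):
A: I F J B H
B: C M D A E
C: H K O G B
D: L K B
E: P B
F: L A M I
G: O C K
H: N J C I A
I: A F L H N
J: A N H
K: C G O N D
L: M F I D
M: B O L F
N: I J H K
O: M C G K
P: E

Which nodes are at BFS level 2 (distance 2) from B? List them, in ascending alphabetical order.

F, G, H, I, J, K, L, O, P

Level 0: B
Level 1: A, C, D, E, M
Level 2: F, G, H, I, J, K, L, O, P
Level 3: N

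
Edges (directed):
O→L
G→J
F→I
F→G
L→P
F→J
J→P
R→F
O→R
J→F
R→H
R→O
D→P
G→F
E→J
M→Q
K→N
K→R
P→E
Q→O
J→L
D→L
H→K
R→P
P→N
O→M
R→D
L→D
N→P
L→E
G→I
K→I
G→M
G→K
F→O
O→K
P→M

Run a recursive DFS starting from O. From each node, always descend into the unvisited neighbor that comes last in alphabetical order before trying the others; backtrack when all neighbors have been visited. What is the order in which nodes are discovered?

O, R, P, N, M, Q, E, J, L, D, F, I, G, K, H

Visit O
O → R
R → P
P → N
P → M
M → Q
P → E
E → J
J → L
L → D
J → F
F → I
F → G
G → K
R → H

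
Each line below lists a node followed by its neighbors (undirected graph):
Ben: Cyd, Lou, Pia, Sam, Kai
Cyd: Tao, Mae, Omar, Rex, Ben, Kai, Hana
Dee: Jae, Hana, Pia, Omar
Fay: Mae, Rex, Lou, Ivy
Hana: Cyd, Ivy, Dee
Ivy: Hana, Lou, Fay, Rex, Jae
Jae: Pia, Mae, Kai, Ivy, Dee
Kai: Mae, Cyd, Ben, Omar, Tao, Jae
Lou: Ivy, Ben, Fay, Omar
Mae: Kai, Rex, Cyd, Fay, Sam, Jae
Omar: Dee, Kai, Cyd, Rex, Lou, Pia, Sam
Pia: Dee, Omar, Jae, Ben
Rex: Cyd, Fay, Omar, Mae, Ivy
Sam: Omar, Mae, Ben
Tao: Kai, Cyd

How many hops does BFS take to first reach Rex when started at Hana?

2

Level 0: Hana
Level 1: Cyd, Dee, Ivy
Level 2: Ben, Fay, Jae, Kai, Lou, Mae, Omar, Pia, Rex, Tao
Level 3: Sam
Rex first appears at level 2.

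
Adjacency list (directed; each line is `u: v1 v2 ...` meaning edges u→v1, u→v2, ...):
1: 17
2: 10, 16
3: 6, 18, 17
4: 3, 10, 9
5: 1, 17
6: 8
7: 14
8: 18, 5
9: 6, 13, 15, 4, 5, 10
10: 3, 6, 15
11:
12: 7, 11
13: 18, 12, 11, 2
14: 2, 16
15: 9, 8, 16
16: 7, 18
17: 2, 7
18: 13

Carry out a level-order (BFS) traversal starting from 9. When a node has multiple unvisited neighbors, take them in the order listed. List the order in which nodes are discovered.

9 6 13 15 4 5 10 8 18 12 11 2 16 3 1 17 7 14

Visit 9; enqueue 6, 13, 15, 4, 5, 10 → queue [6, 13, 15, 4, 5, 10]
Visit 6; enqueue 8 → queue [13, 15, 4, 5, 10, 8]
Visit 13; enqueue 18, 12, 11, 2 → queue [15, 4, 5, 10, 8, 18, 12, 11, 2]
Visit 15; enqueue 16 → queue [4, 5, 10, 8, 18, 12, 11, 2, 16]
Visit 4; enqueue 3 → queue [5, 10, 8, 18, 12, 11, 2, 16, 3]
Visit 5; enqueue 1, 17 → queue [10, 8, 18, 12, 11, 2, 16, 3, 1, 17]
Visit 10 → queue [8, 18, 12, 11, 2, 16, 3, 1, 17]
Visit 8 → queue [18, 12, 11, 2, 16, 3, 1, 17]
Visit 18 → queue [12, 11, 2, 16, 3, 1, 17]
Visit 12; enqueue 7 → queue [11, 2, 16, 3, 1, 17, 7]
Visit 11 → queue [2, 16, 3, 1, 17, 7]
Visit 2 → queue [16, 3, 1, 17, 7]
Visit 16 → queue [3, 1, 17, 7]
Visit 3 → queue [1, 17, 7]
Visit 1 → queue [17, 7]
Visit 17 → queue [7]
Visit 7; enqueue 14 → queue [14]
Visit 14 → queue []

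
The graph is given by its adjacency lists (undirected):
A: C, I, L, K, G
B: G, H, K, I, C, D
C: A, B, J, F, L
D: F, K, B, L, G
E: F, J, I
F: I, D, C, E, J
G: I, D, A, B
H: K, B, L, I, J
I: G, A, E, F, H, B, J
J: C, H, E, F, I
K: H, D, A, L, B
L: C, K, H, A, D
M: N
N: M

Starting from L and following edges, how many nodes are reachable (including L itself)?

BFS from L visits: L, C, K, H, A, D, B, J, F, I, G, E
Reachable nodes: 12 of 14 total.

12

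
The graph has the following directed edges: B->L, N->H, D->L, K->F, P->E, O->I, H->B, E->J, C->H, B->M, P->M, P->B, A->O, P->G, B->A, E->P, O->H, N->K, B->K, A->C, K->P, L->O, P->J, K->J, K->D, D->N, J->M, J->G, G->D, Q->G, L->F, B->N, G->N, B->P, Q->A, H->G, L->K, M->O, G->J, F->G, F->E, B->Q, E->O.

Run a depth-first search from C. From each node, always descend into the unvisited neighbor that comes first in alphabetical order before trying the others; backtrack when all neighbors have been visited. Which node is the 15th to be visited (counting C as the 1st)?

M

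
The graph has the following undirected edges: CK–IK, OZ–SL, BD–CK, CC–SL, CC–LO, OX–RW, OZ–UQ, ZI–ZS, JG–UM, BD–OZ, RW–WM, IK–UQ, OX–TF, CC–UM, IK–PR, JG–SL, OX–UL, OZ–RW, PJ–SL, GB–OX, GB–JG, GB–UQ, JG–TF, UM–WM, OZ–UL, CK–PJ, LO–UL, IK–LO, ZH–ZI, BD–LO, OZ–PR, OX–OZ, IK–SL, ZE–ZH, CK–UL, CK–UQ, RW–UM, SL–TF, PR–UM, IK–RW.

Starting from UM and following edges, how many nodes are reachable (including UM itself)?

BFS from UM visits: UM, WM, RW, PR, JG, CC, OZ, OX, IK, TF, SL, GB, LO, UQ, UL, BD, CK, PJ
Reachable nodes: 18 of 22 total.

18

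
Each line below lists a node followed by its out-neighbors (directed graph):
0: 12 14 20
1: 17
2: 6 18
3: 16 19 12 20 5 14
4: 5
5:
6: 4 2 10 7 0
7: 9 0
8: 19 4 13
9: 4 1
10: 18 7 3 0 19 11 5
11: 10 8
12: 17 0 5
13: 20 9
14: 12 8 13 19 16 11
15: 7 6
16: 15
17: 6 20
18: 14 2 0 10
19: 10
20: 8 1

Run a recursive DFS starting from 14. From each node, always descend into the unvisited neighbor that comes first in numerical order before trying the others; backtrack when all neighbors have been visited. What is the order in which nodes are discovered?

14, 8, 4, 5, 13, 9, 1, 17, 6, 0, 12, 20, 2, 18, 10, 3, 16, 15, 7, 19, 11

Visit 14
14 → 8
8 → 4
4 → 5
8 → 13
13 → 9
9 → 1
1 → 17
17 → 6
6 → 0
0 → 12
0 → 20
6 → 2
2 → 18
18 → 10
10 → 3
3 → 16
16 → 15
15 → 7
3 → 19
10 → 11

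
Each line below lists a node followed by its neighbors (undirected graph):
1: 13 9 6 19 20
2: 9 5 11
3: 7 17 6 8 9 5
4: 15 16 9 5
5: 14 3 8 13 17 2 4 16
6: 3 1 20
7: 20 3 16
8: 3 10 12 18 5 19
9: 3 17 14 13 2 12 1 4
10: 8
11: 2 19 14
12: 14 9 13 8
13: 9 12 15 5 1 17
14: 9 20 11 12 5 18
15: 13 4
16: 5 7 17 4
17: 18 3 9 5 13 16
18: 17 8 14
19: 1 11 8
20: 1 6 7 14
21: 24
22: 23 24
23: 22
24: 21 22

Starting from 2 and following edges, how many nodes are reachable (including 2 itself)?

BFS from 2 visits: 2, 9, 5, 11, 3, 17, 14, 13, 12, 1, 4, 8, 16, 19, 7, 6, 18, 20, 15, 10
Reachable nodes: 20 of 24 total.

20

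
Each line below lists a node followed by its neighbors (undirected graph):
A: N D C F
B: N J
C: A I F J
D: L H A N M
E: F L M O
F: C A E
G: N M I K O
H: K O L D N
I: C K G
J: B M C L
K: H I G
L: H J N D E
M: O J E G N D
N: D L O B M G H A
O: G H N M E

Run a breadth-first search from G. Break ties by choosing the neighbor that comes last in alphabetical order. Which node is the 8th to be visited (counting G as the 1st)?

E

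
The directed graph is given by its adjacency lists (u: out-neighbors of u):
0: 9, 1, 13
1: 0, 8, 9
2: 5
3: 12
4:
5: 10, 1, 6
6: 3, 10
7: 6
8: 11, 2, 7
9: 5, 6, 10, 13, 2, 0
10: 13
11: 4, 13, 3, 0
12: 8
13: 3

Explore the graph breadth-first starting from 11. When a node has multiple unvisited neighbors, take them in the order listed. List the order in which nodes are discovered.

11 4 13 3 0 12 9 1 8 5 6 10 2 7

Visit 11; enqueue 4, 13, 3, 0 → queue [4, 13, 3, 0]
Visit 4 → queue [13, 3, 0]
Visit 13 → queue [3, 0]
Visit 3; enqueue 12 → queue [0, 12]
Visit 0; enqueue 9, 1 → queue [12, 9, 1]
Visit 12; enqueue 8 → queue [9, 1, 8]
Visit 9; enqueue 5, 6, 10, 2 → queue [1, 8, 5, 6, 10, 2]
Visit 1 → queue [8, 5, 6, 10, 2]
Visit 8; enqueue 7 → queue [5, 6, 10, 2, 7]
Visit 5 → queue [6, 10, 2, 7]
Visit 6 → queue [10, 2, 7]
Visit 10 → queue [2, 7]
Visit 2 → queue [7]
Visit 7 → queue []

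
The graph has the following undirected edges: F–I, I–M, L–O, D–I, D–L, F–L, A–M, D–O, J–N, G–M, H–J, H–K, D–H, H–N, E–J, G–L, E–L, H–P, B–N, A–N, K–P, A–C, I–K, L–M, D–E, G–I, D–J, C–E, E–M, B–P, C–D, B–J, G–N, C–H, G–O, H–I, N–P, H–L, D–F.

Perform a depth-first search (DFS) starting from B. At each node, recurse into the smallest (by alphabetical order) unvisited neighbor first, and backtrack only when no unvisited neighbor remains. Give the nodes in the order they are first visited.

B J D C A M E L F I G N H K P O

Visit B
B → J
J → D
D → C
C → A
A → M
M → E
E → L
L → F
F → I
I → G
G → N
N → H
H → K
K → P
G → O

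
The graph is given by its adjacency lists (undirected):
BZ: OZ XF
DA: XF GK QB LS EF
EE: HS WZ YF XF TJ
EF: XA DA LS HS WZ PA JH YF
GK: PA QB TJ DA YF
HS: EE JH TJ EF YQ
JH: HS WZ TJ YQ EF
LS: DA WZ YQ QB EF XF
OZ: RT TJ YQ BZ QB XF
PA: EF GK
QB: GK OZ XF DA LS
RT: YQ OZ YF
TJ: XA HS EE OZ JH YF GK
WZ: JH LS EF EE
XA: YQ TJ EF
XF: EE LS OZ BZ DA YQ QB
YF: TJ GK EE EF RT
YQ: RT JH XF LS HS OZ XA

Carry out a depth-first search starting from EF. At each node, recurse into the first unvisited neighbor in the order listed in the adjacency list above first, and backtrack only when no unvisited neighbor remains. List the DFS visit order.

EF → XA → YQ → RT → OZ → TJ → HS → EE → WZ → JH → LS → DA → XF → BZ → QB → GK → PA → YF

Visit EF
EF → XA
XA → YQ
YQ → RT
RT → OZ
OZ → TJ
TJ → HS
HS → EE
EE → WZ
WZ → JH
WZ → LS
LS → DA
DA → XF
XF → BZ
XF → QB
QB → GK
GK → PA
GK → YF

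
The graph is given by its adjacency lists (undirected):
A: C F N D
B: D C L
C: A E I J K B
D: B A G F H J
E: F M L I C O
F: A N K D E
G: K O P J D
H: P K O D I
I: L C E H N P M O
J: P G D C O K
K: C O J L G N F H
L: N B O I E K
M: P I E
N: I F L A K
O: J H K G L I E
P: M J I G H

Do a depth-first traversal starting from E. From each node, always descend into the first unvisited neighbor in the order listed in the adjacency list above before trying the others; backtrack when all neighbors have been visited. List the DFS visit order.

Visit E
E → F
F → A
A → C
C → I
I → L
L → N
N → K
K → O
O → J
J → P
P → M
P → G
G → D
D → B
D → H

E, F, A, C, I, L, N, K, O, J, P, M, G, D, B, H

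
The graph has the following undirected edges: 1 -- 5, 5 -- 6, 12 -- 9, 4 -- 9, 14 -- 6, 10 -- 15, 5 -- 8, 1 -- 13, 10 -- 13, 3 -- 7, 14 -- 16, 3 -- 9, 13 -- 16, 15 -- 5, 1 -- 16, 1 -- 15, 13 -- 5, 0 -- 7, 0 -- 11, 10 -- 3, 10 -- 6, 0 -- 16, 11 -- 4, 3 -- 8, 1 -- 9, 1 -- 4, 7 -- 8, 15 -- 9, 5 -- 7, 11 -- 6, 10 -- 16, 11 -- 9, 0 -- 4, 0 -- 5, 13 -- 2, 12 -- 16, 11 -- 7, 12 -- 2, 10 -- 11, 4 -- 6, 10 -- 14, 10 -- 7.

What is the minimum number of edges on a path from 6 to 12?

3

Level 0: 6
Level 1: 4, 5, 10, 11, 14
Level 2: 0, 1, 3, 7, 8, 9, 13, 15, 16
Level 3: 2, 12
12 first appears at level 3.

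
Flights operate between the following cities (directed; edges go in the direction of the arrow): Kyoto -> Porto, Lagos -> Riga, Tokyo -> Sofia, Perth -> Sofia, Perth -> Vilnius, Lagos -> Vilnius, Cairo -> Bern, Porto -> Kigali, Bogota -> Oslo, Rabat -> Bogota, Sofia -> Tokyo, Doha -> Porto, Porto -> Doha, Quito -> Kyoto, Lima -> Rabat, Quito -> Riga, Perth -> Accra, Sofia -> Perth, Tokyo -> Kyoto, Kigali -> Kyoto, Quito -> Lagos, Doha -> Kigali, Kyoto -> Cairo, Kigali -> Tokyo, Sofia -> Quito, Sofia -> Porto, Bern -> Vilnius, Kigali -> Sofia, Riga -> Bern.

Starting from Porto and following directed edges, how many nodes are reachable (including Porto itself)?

BFS from Porto visits: Porto, Kigali, Doha, Tokyo, Sofia, Kyoto, Quito, Perth, Cairo, Riga, Lagos, Vilnius, Accra, Bern
Reachable nodes: 14 of 18 total.

14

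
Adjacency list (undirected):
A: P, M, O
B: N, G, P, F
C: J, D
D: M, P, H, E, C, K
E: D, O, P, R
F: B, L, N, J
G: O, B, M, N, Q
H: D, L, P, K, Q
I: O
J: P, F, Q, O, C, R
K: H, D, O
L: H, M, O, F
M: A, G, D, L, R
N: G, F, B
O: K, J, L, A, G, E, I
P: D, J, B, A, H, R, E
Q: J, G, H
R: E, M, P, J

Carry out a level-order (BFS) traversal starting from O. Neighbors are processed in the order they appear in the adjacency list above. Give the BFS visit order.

Visit O; enqueue K, J, L, A, G, E, I → queue [K, J, L, A, G, E, I]
Visit K; enqueue H, D → queue [J, L, A, G, E, I, H, D]
Visit J; enqueue P, F, Q, C, R → queue [L, A, G, E, I, H, D, P, F, Q, C, R]
Visit L; enqueue M → queue [A, G, E, I, H, D, P, F, Q, C, R, M]
Visit A → queue [G, E, I, H, D, P, F, Q, C, R, M]
Visit G; enqueue B, N → queue [E, I, H, D, P, F, Q, C, R, M, B, N]
Visit E → queue [I, H, D, P, F, Q, C, R, M, B, N]
Visit I → queue [H, D, P, F, Q, C, R, M, B, N]
Visit H → queue [D, P, F, Q, C, R, M, B, N]
Visit D → queue [P, F, Q, C, R, M, B, N]
Visit P → queue [F, Q, C, R, M, B, N]
Visit F → queue [Q, C, R, M, B, N]
Visit Q → queue [C, R, M, B, N]
Visit C → queue [R, M, B, N]
Visit R → queue [M, B, N]
Visit M → queue [B, N]
Visit B → queue [N]
Visit N → queue []

O → K → J → L → A → G → E → I → H → D → P → F → Q → C → R → M → B → N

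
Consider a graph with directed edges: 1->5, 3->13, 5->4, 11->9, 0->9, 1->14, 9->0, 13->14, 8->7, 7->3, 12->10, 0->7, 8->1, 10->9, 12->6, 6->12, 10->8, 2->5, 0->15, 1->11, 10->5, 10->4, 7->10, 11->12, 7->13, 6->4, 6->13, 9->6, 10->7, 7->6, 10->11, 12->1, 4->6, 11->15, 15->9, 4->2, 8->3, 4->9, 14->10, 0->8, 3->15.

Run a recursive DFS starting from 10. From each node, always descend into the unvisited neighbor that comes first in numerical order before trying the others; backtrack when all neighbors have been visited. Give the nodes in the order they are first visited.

10 → 4 → 2 → 5 → 6 → 12 → 1 → 11 → 9 → 0 → 7 → 3 → 13 → 14 → 15 → 8

Visit 10
10 → 4
4 → 2
2 → 5
4 → 6
6 → 12
12 → 1
1 → 11
11 → 9
9 → 0
0 → 7
7 → 3
3 → 13
13 → 14
3 → 15
0 → 8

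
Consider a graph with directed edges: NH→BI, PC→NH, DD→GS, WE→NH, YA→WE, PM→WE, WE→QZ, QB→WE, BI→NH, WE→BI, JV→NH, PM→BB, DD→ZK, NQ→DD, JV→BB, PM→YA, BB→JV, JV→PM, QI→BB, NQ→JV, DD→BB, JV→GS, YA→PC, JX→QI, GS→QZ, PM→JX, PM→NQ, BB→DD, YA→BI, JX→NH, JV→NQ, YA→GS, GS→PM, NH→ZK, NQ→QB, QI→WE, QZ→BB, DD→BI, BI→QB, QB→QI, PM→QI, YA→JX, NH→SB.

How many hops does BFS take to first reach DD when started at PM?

2

Level 0: PM
Level 1: BB, JX, NQ, QI, WE, YA
Level 2: BI, DD, GS, JV, NH, PC, QB, QZ
Level 3: SB, ZK
DD first appears at level 2.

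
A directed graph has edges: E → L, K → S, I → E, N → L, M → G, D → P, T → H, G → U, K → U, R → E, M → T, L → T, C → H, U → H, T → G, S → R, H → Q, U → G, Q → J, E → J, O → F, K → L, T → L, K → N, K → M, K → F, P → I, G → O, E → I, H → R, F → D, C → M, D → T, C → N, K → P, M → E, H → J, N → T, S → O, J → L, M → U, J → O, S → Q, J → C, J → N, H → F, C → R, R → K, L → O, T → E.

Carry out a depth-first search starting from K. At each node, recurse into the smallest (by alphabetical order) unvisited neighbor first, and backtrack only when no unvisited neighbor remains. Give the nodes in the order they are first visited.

K, F, D, P, I, E, J, C, H, Q, R, M, G, O, U, T, L, N, S

Visit K
K → F
F → D
D → P
P → I
I → E
E → J
J → C
C → H
H → Q
H → R
C → M
M → G
G → O
G → U
M → T
T → L
C → N
K → S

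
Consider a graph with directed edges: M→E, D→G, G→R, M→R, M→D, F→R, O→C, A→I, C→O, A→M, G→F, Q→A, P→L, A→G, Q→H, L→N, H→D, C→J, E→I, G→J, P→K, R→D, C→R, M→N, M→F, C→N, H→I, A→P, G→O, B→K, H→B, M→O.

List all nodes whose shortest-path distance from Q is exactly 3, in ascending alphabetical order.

Level 0: Q
Level 1: A, H
Level 2: B, D, G, I, M, P
Level 3: E, F, J, K, L, N, O, R
Level 4: C

E, F, J, K, L, N, O, R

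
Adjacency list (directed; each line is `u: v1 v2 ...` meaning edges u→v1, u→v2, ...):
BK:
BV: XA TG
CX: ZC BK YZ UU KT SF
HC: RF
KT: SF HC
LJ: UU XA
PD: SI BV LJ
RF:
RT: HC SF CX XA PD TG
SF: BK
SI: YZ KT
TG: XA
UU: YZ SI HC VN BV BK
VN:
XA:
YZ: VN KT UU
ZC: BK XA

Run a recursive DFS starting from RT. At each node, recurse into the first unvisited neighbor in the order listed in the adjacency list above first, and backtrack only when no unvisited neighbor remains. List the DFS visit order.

Visit RT
RT → HC
HC → RF
RT → SF
SF → BK
RT → CX
CX → ZC
ZC → XA
CX → YZ
YZ → VN
YZ → KT
YZ → UU
UU → SI
UU → BV
BV → TG
RT → PD
PD → LJ

RT → HC → RF → SF → BK → CX → ZC → XA → YZ → VN → KT → UU → SI → BV → TG → PD → LJ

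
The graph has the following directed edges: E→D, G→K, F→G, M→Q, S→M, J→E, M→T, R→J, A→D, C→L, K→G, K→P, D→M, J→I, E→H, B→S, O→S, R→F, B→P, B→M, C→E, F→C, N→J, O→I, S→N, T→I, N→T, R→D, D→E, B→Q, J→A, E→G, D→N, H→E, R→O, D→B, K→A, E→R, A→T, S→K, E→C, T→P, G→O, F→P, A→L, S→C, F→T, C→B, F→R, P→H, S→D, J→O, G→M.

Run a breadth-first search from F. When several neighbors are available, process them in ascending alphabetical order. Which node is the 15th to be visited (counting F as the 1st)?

J

Visit F; enqueue C, G, P, R, T → queue [C, G, P, R, T]
Visit C; enqueue B, E, L → queue [G, P, R, T, B, E, L]
Visit G; enqueue K, M, O → queue [P, R, T, B, E, L, K, M, O]
Visit P; enqueue H → queue [R, T, B, E, L, K, M, O, H]
Visit R; enqueue D, J → queue [T, B, E, L, K, M, O, H, D, J]
Visit T; enqueue I → queue [B, E, L, K, M, O, H, D, J, I]
Visit B; enqueue Q, S → queue [E, L, K, M, O, H, D, J, I, Q, S]
Visit E → queue [L, K, M, O, H, D, J, I, Q, S]
Visit L → queue [K, M, O, H, D, J, I, Q, S]
Visit K; enqueue A → queue [M, O, H, D, J, I, Q, S, A]
Visit M → queue [O, H, D, J, I, Q, S, A]
Visit O → queue [H, D, J, I, Q, S, A]
Visit H → queue [D, J, I, Q, S, A]
Visit D; enqueue N → queue [J, I, Q, S, A, N]
Visit J → queue [I, Q, S, A, N]
Visit I → queue [Q, S, A, N]
Visit Q → queue [S, A, N]
Visit S → queue [A, N]
Visit A → queue [N]
Visit N → queue []

Visit order: F, C, G, P, R, T, B, E, L, K, M, O, H, D, J, I, Q, S, A, N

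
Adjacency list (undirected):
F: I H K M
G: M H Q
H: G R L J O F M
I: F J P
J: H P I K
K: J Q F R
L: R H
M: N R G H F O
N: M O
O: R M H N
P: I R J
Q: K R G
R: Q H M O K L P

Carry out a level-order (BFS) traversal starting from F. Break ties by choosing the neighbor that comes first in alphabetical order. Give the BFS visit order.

Visit F; enqueue H, I, K, M → queue [H, I, K, M]
Visit H; enqueue G, J, L, O, R → queue [I, K, M, G, J, L, O, R]
Visit I; enqueue P → queue [K, M, G, J, L, O, R, P]
Visit K; enqueue Q → queue [M, G, J, L, O, R, P, Q]
Visit M; enqueue N → queue [G, J, L, O, R, P, Q, N]
Visit G → queue [J, L, O, R, P, Q, N]
Visit J → queue [L, O, R, P, Q, N]
Visit L → queue [O, R, P, Q, N]
Visit O → queue [R, P, Q, N]
Visit R → queue [P, Q, N]
Visit P → queue [Q, N]
Visit Q → queue [N]
Visit N → queue []

F, H, I, K, M, G, J, L, O, R, P, Q, N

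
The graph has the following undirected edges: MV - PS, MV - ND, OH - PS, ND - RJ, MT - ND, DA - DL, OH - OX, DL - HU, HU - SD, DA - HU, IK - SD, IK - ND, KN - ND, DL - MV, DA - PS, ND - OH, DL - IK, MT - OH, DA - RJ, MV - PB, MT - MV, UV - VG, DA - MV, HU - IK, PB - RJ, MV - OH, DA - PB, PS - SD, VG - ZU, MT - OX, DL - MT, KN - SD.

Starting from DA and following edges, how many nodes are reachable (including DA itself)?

BFS from DA visits: DA, DL, HU, MV, PB, PS, RJ, IK, MT, SD, ND, OH, OX, KN
Reachable nodes: 14 of 17 total.

14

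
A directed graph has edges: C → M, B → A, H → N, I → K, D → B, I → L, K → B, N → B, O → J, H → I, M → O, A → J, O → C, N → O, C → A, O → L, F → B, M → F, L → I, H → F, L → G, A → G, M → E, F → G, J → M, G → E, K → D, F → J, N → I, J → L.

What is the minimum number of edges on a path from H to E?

3

Level 0: H
Level 1: F, I, N
Level 2: B, G, J, K, L, O
Level 3: A, C, D, E, M
E first appears at level 3.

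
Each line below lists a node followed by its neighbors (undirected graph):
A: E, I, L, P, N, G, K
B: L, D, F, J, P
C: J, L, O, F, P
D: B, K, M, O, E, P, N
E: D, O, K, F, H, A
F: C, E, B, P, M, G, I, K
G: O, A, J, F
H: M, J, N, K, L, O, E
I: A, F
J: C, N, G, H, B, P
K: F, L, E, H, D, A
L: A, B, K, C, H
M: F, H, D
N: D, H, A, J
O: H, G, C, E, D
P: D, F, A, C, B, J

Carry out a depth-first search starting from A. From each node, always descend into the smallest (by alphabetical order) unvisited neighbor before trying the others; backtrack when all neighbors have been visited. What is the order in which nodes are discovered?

A E D B F C J G O H K L M N P I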